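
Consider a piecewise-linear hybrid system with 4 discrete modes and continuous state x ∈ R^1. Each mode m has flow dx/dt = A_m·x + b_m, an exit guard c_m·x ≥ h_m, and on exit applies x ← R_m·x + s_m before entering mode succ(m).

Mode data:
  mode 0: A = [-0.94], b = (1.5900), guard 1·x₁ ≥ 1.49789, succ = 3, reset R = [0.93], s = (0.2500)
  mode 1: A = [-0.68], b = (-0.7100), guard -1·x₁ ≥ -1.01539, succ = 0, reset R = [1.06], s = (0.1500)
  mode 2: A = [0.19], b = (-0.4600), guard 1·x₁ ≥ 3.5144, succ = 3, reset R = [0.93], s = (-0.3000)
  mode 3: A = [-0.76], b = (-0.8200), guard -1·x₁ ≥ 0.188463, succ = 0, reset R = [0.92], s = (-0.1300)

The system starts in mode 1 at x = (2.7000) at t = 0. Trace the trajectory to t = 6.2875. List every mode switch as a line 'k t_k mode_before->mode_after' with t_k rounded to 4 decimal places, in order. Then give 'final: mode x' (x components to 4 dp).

1 0.8790 1->0
2 1.8116 0->3
3 3.2818 3->0
4 5.7632 0->3
final: 3 0.7485

Mode 1: guard c·x = -1.0154 hit at Δt = 0.8790 (t = 0.8790), x⁻ = (1.0154) → reset → x⁺ = (1.2263), jump to mode 0
Mode 0: guard c·x = 1.4979 hit at Δt = 0.9326 (t = 1.8116), x⁻ = (1.4979) → reset → x⁺ = (1.6430), jump to mode 3
Mode 3: guard c·x = 0.1885 hit at Δt = 1.4702 (t = 3.2818), x⁻ = (-0.1885) → reset → x⁺ = (-0.3034), jump to mode 0
Mode 0: guard c·x = 1.4979 hit at Δt = 2.4814 (t = 5.7632), x⁻ = (1.4979) → reset → x⁺ = (1.6430), jump to mode 3
Mode 3: flow for 0.5243 to horizon, guard not reached → x = (0.7485)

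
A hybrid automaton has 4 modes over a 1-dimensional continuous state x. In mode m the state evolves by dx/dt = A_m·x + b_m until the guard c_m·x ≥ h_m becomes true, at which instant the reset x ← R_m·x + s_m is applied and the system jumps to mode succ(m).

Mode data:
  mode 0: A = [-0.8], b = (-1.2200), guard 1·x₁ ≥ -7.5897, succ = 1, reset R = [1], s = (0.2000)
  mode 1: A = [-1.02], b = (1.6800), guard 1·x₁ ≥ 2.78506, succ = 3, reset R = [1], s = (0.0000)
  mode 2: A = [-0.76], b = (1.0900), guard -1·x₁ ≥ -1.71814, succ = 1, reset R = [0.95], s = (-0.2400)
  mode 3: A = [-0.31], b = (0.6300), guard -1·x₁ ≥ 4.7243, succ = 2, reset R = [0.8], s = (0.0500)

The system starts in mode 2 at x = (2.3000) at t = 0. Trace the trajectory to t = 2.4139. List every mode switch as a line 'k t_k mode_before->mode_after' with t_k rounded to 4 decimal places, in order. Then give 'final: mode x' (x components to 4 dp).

Mode 2: guard c·x = -1.7181 hit at Δt = 1.4670 (t = 1.4670), x⁻ = (1.7181) → reset → x⁺ = (1.3922), jump to mode 1
Mode 1: flow for 0.9469 to horizon, guard not reached → x = (1.5501)

1 1.4670 2->1
final: 1 1.5501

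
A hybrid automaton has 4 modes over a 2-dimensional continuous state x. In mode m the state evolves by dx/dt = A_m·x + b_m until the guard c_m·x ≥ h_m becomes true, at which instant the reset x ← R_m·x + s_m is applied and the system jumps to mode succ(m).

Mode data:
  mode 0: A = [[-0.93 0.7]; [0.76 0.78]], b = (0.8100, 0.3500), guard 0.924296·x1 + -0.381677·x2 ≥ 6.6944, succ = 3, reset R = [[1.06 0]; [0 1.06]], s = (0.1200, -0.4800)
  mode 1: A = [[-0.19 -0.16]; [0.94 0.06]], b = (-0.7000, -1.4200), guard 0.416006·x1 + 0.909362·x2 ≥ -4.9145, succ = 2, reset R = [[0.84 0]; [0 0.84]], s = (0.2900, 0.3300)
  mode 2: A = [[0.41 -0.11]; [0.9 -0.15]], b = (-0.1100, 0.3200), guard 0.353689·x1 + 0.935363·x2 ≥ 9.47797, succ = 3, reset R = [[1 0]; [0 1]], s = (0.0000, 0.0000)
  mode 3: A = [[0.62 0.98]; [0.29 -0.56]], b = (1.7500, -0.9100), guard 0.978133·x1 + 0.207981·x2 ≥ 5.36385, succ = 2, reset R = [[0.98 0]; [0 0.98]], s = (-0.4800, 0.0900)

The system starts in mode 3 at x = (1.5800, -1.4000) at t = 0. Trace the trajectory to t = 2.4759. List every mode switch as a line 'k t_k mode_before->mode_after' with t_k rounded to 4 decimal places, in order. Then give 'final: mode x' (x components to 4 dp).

1 1.4842 3->2
final: 2 7.1074 4.9599

Mode 3: guard c·x = 5.3639 hit at Δt = 1.4842 (t = 1.4842), x⁻ = (5.5937, -0.5171) → reset → x⁺ = (5.0018, -0.4168), jump to mode 2
Mode 2: flow for 0.9917 to horizon, guard not reached → x = (7.1074, 4.9599)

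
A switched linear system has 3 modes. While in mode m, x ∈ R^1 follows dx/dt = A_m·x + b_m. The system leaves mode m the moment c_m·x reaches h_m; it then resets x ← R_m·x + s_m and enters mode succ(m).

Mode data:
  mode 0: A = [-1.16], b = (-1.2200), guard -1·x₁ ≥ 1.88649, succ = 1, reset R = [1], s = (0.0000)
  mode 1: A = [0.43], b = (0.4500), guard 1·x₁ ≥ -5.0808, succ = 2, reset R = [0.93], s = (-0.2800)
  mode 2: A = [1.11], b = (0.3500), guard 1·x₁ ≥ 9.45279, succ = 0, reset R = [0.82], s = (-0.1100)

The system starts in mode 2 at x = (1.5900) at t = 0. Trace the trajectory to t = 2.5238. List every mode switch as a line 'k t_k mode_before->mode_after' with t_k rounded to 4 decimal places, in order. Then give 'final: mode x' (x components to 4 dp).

Mode 2: guard c·x = 9.4528 hit at Δt = 1.4725 (t = 1.4725), x⁻ = (9.4528) → reset → x⁺ = (7.6413), jump to mode 0
Mode 0: flow for 1.0513 to horizon, guard not reached → x = (1.5160)

1 1.4725 2->0
final: 0 1.5160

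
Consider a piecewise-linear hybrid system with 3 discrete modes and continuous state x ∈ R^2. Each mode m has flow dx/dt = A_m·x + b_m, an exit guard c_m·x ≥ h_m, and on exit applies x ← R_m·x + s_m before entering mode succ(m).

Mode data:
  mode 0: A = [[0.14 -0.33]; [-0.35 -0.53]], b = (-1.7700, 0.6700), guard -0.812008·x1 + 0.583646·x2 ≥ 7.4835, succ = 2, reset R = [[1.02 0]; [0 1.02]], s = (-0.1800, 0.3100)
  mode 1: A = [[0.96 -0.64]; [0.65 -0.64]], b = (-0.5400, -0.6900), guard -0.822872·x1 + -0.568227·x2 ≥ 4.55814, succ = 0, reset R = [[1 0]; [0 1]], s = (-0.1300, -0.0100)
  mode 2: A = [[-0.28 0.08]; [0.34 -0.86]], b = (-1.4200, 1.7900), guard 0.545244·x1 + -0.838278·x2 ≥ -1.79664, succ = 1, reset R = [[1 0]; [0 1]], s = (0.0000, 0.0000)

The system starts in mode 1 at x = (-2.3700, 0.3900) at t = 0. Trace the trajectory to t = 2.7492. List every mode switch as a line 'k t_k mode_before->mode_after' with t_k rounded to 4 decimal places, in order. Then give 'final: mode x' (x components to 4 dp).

Mode 1: guard c·x = 4.5581 hit at Δt = 0.6361 (t = 0.6361), x⁻ = (-4.6428, -1.2983) → reset → x⁺ = (-4.7728, -1.3083), jump to mode 0
Mode 0: guard c·x = 7.4835 hit at Δt = 1.1532 (t = 1.7893), x⁻ = (-7.9280, 1.7920) → reset → x⁺ = (-8.2666, 2.1378), jump to mode 2
Mode 2: flow for 0.9599 to horizon, guard not reached → x = (-7.4409, 0.3801)

1 0.6361 1->0
2 1.7893 0->2
final: 2 -7.4409 0.3801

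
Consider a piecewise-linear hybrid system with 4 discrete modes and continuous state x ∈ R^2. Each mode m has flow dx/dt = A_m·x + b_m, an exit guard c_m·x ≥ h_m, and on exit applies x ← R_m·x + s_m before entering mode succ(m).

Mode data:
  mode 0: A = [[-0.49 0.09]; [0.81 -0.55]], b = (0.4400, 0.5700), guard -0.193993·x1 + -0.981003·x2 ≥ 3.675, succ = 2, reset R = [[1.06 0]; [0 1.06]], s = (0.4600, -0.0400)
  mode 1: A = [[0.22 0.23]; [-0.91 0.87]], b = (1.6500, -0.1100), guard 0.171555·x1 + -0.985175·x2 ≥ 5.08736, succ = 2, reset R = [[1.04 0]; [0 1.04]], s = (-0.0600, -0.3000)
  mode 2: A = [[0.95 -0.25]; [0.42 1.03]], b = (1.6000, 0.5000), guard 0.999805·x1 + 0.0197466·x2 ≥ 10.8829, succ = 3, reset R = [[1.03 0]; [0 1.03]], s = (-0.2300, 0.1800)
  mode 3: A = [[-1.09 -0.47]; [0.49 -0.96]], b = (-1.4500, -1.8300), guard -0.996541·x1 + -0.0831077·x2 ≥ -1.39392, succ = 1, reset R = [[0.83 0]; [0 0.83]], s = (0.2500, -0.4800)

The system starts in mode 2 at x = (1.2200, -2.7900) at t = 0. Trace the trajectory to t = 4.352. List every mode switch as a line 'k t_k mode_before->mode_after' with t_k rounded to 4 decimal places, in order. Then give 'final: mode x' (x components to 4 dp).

Mode 2: guard c·x = 10.8829 hit at Δt = 1.3218 (t = 1.3218), x⁻ = (10.9780, -4.7087) → reset → x⁺ = (11.0774, -4.6699), jump to mode 3
Mode 3: guard c·x = -1.3939 hit at Δt = 1.5407 (t = 2.8625), x⁻ = (1.4759, -0.9250) → reset → x⁺ = (1.4750, -1.2477), jump to mode 1
Mode 1: guard c·x = 5.0874 hit at Δt = 0.7897 (t = 3.6522), x⁻ = (2.6505, -4.7024) → reset → x⁺ = (2.6966, -5.1905), jump to mode 2
Mode 2: flow for 0.6998 to horizon, guard not reached → x = (8.4308, -8.0616)

1 1.3218 2->3
2 2.8625 3->1
3 3.6522 1->2
final: 2 8.4308 -8.0616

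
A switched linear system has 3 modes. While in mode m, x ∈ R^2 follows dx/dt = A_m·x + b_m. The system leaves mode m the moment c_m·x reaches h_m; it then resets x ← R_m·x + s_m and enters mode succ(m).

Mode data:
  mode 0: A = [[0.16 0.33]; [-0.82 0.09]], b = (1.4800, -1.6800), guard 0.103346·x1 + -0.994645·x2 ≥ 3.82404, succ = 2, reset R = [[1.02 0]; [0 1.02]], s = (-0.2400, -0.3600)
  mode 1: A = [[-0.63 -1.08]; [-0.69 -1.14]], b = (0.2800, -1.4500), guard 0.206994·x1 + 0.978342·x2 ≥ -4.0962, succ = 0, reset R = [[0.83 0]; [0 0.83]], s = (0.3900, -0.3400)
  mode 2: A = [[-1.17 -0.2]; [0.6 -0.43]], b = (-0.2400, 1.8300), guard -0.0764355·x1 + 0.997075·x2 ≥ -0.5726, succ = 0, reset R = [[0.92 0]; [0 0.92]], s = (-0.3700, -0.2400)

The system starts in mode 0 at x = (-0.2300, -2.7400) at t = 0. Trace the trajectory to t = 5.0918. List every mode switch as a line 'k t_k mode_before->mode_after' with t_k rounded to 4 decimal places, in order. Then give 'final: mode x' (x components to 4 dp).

1 0.5845 0->2
2 1.9064 2->0
3 3.3024 0->2
4 4.4999 2->0
final: 0 0.4751 -1.8980

Mode 0: guard c·x = 3.8240 hit at Δt = 0.5845 (t = 0.5845), x⁻ = (-0.0070, -3.8454) → reset → x⁺ = (-0.2471, -4.2823), jump to mode 2
Mode 2: guard c·x = -0.5726 hit at Δt = 1.3219 (t = 1.9064), x⁻ = (0.0298, -0.5720) → reset → x⁺ = (-0.3425, -0.7662), jump to mode 0
Mode 0: guard c·x = 3.8240 hit at Δt = 1.3960 (t = 3.3024), x⁻ = (0.8221, -3.7592) → reset → x⁺ = (0.5985, -4.1944), jump to mode 2
Mode 2: guard c·x = -0.5726 hit at Δt = 1.1975 (t = 4.4999), x⁻ = (0.2238, -0.5571) → reset → x⁺ = (-0.1641, -0.7526), jump to mode 0
Mode 0: flow for 0.5919 to horizon, guard not reached → x = (0.4751, -1.8980)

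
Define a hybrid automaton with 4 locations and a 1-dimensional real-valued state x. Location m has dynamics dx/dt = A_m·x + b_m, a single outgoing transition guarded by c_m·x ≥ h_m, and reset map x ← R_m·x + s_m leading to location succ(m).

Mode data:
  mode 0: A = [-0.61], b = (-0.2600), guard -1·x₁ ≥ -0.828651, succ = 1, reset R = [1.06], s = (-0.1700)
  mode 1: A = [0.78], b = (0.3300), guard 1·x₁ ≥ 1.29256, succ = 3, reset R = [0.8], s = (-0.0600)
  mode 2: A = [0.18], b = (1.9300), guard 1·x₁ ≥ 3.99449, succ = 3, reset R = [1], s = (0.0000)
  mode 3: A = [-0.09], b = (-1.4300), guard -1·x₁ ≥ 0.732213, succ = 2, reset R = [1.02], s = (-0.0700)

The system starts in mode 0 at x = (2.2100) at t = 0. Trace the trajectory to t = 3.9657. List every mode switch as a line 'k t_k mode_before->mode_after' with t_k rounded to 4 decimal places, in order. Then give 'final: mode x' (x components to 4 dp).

Mode 0: guard c·x = -0.8287 hit at Δt = 1.2169 (t = 1.2169), x⁻ = (0.8287) → reset → x⁺ = (0.7084), jump to mode 1
Mode 1: guard c·x = 1.2926 hit at Δt = 0.5337 (t = 1.7506), x⁻ = (1.2926) → reset → x⁺ = (0.9740), jump to mode 3
Mode 3: guard c·x = 0.7322 hit at Δt = 1.1853 (t = 2.9359), x⁻ = (-0.7322) → reset → x⁺ = (-0.8169), jump to mode 2
Mode 2: flow for 1.0298 to horizon, guard not reached → x = (1.2004)

1 1.2169 0->1
2 1.7506 1->3
3 2.9359 3->2
final: 2 1.2004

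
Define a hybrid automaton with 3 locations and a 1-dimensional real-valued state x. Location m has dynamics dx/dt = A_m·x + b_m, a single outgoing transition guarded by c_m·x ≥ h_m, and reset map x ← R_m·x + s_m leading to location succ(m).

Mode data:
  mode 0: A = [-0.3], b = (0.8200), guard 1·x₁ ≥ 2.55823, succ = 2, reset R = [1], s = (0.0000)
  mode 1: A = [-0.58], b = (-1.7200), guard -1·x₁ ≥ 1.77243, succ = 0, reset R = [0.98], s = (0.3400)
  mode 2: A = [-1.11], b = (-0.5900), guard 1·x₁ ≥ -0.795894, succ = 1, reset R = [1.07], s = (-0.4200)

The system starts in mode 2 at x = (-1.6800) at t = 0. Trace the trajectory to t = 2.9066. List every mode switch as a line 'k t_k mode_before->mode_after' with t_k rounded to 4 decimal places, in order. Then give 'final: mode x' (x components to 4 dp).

Mode 2: guard c·x = -0.7959 hit at Δt = 1.3233 (t = 1.3233), x⁻ = (-0.7959) → reset → x⁺ = (-1.2716), jump to mode 1
Mode 1: guard c·x = 1.7724 hit at Δt = 0.6043 (t = 1.9276), x⁻ = (-1.7724) → reset → x⁺ = (-1.3970), jump to mode 0
Mode 0: flow for 0.9790 to horizon, guard not reached → x = (-0.3458)

1 1.3233 2->1
2 1.9276 1->0
final: 0 -0.3458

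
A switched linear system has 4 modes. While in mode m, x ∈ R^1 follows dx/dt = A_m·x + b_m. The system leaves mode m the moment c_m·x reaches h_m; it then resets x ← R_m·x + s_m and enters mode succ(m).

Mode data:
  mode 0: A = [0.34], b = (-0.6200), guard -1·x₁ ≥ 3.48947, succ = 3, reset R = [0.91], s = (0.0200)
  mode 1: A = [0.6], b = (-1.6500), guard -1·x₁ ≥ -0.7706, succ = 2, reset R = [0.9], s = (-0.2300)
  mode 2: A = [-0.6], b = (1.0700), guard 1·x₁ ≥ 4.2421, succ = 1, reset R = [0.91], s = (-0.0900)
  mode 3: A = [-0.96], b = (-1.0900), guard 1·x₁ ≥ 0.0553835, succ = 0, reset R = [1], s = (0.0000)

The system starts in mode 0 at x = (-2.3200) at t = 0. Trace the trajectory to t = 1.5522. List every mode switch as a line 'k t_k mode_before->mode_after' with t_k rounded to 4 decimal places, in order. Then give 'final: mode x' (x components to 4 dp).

Mode 0: guard c·x = 3.4895 hit at Δt = 0.7312 (t = 0.7312), x⁻ = (-3.4895) → reset → x⁺ = (-3.1554), jump to mode 3
Mode 3: flow for 0.8210 to horizon, guard not reached → x = (-2.0539)

1 0.7312 0->3
final: 3 -2.0539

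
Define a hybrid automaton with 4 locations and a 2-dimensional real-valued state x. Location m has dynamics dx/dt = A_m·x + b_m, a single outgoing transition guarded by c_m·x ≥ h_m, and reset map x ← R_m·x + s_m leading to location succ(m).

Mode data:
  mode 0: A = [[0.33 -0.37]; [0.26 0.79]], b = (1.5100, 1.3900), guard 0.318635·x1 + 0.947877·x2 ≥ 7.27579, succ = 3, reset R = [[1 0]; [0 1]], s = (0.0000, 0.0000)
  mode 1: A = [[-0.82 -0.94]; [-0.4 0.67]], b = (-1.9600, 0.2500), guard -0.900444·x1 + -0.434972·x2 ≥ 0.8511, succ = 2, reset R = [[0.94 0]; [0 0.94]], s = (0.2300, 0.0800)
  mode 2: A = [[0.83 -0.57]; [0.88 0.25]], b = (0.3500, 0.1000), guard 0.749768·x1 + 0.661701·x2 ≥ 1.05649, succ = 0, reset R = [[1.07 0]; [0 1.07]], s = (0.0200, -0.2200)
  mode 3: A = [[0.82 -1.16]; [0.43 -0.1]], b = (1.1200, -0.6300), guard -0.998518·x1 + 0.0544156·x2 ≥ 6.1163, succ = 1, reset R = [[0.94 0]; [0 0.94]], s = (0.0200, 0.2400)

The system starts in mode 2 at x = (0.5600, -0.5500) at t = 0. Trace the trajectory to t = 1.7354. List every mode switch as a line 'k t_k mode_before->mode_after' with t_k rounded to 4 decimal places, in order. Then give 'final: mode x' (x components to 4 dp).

Mode 2: guard c·x = 1.0565 hit at Δt = 0.6362 (t = 0.6362), x⁻ = (1.4076, 0.0017) → reset → x⁺ = (1.5261, -0.2182), jump to mode 0
Mode 0: flow for 1.0992 to horizon, guard not reached → x = (3.6875, 3.0482)

1 0.6362 2->0
final: 0 3.6875 3.0482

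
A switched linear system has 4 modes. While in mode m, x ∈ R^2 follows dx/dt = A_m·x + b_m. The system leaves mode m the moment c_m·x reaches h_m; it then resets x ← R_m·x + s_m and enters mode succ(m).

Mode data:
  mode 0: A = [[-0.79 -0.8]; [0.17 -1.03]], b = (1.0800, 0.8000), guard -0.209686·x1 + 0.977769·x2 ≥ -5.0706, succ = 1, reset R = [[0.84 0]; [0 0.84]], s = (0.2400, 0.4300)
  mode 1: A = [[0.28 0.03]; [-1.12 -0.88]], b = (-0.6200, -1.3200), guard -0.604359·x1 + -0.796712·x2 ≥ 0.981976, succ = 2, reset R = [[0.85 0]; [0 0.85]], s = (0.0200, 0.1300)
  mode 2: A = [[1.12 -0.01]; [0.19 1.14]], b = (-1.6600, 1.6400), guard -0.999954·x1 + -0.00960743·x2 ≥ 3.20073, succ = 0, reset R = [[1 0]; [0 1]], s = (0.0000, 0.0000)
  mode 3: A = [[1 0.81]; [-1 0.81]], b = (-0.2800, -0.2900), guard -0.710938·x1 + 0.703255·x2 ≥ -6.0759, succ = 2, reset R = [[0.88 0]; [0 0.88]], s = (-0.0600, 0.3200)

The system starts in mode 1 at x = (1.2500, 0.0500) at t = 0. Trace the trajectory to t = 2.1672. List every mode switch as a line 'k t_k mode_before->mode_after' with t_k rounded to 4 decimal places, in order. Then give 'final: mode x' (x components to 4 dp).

1 1.2534 1->2
final: 2 -0.6800 -1.3456

Mode 1: guard c·x = 0.9820 hit at Δt = 1.2534 (t = 1.2534), x⁻ = (0.7968, -1.8369) → reset → x⁺ = (0.6973, -1.4314), jump to mode 2
Mode 2: flow for 0.9138 to horizon, guard not reached → x = (-0.6800, -1.3456)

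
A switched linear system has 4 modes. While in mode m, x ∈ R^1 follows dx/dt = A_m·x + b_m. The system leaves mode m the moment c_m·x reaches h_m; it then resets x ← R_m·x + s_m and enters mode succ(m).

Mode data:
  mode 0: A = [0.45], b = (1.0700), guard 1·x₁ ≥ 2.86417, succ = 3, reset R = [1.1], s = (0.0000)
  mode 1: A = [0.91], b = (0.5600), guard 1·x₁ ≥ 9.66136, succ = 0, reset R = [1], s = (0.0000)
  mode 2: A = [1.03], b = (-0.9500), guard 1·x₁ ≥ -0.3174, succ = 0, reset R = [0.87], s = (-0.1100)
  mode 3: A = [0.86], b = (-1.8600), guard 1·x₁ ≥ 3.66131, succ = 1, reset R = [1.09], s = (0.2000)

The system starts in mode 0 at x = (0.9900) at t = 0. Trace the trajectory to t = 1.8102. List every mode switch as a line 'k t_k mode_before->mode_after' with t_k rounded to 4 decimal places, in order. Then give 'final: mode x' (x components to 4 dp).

1 0.9832 0->3
2 1.4678 3->1
final: 1 5.9479

Mode 0: guard c·x = 2.8642 hit at Δt = 0.9832 (t = 0.9832), x⁻ = (2.8642) → reset → x⁺ = (3.1506), jump to mode 3
Mode 3: guard c·x = 3.6613 hit at Δt = 0.4846 (t = 1.4678), x⁻ = (3.6613) → reset → x⁺ = (4.1908), jump to mode 1
Mode 1: flow for 0.3424 to horizon, guard not reached → x = (5.9479)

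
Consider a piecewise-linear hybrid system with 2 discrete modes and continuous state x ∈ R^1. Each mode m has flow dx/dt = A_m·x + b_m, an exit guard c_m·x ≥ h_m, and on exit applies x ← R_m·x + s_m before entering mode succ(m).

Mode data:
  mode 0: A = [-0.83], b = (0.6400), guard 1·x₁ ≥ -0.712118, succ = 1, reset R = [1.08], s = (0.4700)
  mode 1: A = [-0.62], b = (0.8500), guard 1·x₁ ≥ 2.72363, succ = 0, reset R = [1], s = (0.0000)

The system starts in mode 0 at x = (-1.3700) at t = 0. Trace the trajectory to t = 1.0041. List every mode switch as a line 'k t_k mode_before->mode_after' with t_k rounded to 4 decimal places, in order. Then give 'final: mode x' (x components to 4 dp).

1 0.4423 0->1
final: 1 0.1921

Mode 0: guard c·x = -0.7121 hit at Δt = 0.4423 (t = 0.4423), x⁻ = (-0.7121) → reset → x⁺ = (-0.2991), jump to mode 1
Mode 1: flow for 0.5618 to horizon, guard not reached → x = (0.1921)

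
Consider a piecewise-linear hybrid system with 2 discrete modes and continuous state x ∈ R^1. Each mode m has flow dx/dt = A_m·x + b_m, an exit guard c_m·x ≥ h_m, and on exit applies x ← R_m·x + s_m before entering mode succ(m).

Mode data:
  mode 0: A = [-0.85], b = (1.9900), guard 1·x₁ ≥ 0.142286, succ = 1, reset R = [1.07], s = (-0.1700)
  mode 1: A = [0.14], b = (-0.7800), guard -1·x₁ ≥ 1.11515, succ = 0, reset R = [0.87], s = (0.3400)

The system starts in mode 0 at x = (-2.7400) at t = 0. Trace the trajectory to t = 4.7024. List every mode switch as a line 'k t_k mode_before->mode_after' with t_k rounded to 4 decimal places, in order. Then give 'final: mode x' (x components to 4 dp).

1 0.9854 0->1
2 2.2659 1->0
3 2.6201 0->1
4 3.9006 1->0
5 4.2548 0->1
final: 1 -0.3792

Mode 0: guard c·x = 0.1423 hit at Δt = 0.9854 (t = 0.9854), x⁻ = (0.1423) → reset → x⁺ = (-0.0178), jump to mode 1
Mode 1: guard c·x = 1.1152 hit at Δt = 1.2805 (t = 2.2659), x⁻ = (-1.1151) → reset → x⁺ = (-0.6302), jump to mode 0
Mode 0: guard c·x = 0.1423 hit at Δt = 0.3542 (t = 2.6201), x⁻ = (0.1423) → reset → x⁺ = (-0.0178), jump to mode 1
Mode 1: guard c·x = 1.1152 hit at Δt = 1.2805 (t = 3.9006), x⁻ = (-1.1152) → reset → x⁺ = (-0.6302), jump to mode 0
Mode 0: guard c·x = 0.1423 hit at Δt = 0.3542 (t = 4.2548), x⁻ = (0.1423) → reset → x⁺ = (-0.0178), jump to mode 1
Mode 1: flow for 0.4476 to horizon, guard not reached → x = (-0.3792)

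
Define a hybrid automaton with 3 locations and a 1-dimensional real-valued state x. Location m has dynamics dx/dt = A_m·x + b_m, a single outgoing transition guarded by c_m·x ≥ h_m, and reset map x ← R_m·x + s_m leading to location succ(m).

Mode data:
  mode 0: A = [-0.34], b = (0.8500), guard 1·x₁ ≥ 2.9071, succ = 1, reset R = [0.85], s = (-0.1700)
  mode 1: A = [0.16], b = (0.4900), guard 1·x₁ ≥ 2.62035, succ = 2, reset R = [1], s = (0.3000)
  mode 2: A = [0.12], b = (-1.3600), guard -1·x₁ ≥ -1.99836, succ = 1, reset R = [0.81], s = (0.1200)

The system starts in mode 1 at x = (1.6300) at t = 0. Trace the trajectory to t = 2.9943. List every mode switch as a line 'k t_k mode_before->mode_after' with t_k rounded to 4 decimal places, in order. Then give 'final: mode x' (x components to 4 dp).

Mode 1: guard c·x = 2.6204 hit at Δt = 1.1968 (t = 1.1968), x⁻ = (2.6204) → reset → x⁺ = (2.9204), jump to mode 2
Mode 2: guard c·x = -1.9984 hit at Δt = 0.8666 (t = 2.0634), x⁻ = (1.9984) → reset → x⁺ = (1.7387), jump to mode 1
Mode 1: flow for 0.9309 to horizon, guard not reached → x = (2.5098)

1 1.1968 1->2
2 2.0634 2->1
final: 1 2.5098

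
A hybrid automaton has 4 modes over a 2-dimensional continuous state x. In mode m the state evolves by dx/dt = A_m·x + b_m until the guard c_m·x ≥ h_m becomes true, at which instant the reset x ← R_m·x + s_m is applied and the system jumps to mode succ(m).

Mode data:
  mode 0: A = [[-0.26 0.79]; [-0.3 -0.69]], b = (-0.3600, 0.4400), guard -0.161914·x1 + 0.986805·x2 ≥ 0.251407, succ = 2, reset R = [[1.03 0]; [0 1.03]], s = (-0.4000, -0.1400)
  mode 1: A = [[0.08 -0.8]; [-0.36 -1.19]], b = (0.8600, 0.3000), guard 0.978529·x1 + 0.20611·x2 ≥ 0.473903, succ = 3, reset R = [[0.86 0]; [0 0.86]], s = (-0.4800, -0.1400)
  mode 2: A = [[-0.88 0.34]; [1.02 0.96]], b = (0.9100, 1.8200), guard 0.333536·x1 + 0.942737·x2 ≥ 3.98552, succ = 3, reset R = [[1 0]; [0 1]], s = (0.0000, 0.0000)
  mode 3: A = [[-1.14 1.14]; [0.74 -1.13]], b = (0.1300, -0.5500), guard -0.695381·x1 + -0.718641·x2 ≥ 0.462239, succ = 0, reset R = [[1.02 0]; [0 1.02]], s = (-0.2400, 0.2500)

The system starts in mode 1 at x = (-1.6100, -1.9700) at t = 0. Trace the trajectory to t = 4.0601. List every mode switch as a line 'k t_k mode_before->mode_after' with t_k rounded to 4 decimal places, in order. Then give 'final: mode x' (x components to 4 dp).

1 1.5613 1->3
2 2.6173 3->0
3 3.2323 0->2
final: 2 0.2150 1.7878

Mode 1: guard c·x = 0.4739 hit at Δt = 1.5613 (t = 1.5613), x⁻ = (0.4985, -0.0676) → reset → x⁺ = (-0.0513, -0.1981), jump to mode 3
Mode 3: guard c·x = 0.4622 hit at Δt = 1.0560 (t = 2.6173), x⁻ = (-0.1928, -0.4567) → reset → x⁺ = (-0.4366, -0.2158), jump to mode 0
Mode 0: guard c·x = 0.2514 hit at Δt = 0.6150 (t = 3.2323), x⁻ = (-0.5822, 0.1592) → reset → x⁺ = (-0.9997, 0.0240), jump to mode 2
Mode 2: flow for 0.8278 to horizon, guard not reached → x = (0.2150, 1.7878)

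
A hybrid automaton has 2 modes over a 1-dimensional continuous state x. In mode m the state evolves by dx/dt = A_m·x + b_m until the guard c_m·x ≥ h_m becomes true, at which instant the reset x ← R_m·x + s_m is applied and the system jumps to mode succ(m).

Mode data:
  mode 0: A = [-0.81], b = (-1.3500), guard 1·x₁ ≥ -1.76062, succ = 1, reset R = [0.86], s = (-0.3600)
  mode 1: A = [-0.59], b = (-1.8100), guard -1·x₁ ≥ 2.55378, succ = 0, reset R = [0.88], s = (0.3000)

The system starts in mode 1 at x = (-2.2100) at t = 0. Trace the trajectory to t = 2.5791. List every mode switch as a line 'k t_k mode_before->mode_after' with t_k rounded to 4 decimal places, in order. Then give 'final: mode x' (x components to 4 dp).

Mode 1: guard c·x = 2.5538 hit at Δt = 0.8680 (t = 0.8680), x⁻ = (-2.5538) → reset → x⁺ = (-1.9473), jump to mode 0
Mode 0: guard c·x = -1.7606 hit at Δt = 1.3510 (t = 2.2190), x⁻ = (-1.7606) → reset → x⁺ = (-1.8741), jump to mode 1
Mode 1: flow for 0.3601 to horizon, guard not reached → x = (-2.1026)

1 0.8680 1->0
2 2.2190 0->1
final: 1 -2.1026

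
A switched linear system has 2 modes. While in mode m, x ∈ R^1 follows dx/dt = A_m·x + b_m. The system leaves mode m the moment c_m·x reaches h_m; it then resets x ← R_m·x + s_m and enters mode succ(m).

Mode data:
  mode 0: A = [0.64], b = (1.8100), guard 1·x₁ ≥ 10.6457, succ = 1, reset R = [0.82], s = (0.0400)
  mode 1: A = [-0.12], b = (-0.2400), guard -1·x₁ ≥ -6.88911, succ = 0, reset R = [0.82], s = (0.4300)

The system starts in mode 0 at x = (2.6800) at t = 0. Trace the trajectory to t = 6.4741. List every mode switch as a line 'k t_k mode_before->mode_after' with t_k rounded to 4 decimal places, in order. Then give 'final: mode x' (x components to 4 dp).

1 1.3977 0->1
2 2.9968 1->0
3 3.6435 0->1
4 5.2425 1->0
5 5.8892 0->1
final: 1 8.0396

Mode 0: guard c·x = 10.6457 hit at Δt = 1.3977 (t = 1.3977), x⁻ = (10.6457) → reset → x⁺ = (8.7695), jump to mode 1
Mode 1: guard c·x = -6.8891 hit at Δt = 1.5991 (t = 2.9968), x⁻ = (6.8891) → reset → x⁺ = (6.0791), jump to mode 0
Mode 0: guard c·x = 10.6457 hit at Δt = 0.6467 (t = 3.6435), x⁻ = (10.6457) → reset → x⁺ = (8.7695), jump to mode 1
Mode 1: guard c·x = -6.8891 hit at Δt = 1.5991 (t = 5.2425), x⁻ = (6.8891) → reset → x⁺ = (6.0791), jump to mode 0
Mode 0: guard c·x = 10.6457 hit at Δt = 0.6467 (t = 5.8892), x⁻ = (10.6457) → reset → x⁺ = (8.7695), jump to mode 1
Mode 1: flow for 0.5849 to horizon, guard not reached → x = (8.0396)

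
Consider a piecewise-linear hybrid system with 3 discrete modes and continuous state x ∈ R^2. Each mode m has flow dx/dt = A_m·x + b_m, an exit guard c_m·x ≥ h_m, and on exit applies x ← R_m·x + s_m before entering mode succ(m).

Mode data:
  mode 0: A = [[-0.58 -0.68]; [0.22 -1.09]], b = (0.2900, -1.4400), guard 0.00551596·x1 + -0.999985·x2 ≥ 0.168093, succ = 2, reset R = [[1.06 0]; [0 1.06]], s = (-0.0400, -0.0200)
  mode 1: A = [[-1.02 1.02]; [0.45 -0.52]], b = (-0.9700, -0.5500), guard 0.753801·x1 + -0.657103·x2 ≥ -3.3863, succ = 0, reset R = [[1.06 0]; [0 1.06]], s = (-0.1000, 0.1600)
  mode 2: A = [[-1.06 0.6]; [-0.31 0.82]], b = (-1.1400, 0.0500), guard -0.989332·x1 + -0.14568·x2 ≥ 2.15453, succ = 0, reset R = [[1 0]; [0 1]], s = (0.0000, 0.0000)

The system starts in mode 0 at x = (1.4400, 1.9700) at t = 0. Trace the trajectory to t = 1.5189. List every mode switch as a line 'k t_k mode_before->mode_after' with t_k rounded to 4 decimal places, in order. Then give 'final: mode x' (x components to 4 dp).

Mode 0: guard c·x = 0.1681 hit at Δt = 1.0556 (t = 1.0556), x⁻ = (0.6821, -0.1643) → reset → x⁺ = (0.6830, -0.1942), jump to mode 2
Mode 2: flow for 0.4633 to horizon, guard not reached → x = (-0.0569, -0.3097)

1 1.0556 0->2
final: 2 -0.0569 -0.3097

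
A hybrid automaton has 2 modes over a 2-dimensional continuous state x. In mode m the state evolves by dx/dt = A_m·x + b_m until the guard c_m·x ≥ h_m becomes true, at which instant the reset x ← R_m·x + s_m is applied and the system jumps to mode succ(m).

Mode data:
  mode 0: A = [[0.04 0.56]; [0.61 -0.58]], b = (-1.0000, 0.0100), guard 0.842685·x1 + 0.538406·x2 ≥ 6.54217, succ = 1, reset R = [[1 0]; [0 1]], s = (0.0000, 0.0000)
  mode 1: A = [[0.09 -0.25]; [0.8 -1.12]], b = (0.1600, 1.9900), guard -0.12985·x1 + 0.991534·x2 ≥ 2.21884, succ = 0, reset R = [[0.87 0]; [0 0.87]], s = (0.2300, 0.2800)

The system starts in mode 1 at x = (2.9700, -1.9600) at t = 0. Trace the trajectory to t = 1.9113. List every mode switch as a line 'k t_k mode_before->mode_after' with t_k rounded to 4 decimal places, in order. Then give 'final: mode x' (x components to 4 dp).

1 1.2825 1->0
final: 0 3.4893 2.8665

Mode 1: guard c·x = 2.2188 hit at Δt = 1.2825 (t = 1.2825), x⁻ = (3.2703, 2.6661) → reset → x⁺ = (3.0752, 2.5995), jump to mode 0
Mode 0: flow for 0.6288 to horizon, guard not reached → x = (3.4893, 2.8665)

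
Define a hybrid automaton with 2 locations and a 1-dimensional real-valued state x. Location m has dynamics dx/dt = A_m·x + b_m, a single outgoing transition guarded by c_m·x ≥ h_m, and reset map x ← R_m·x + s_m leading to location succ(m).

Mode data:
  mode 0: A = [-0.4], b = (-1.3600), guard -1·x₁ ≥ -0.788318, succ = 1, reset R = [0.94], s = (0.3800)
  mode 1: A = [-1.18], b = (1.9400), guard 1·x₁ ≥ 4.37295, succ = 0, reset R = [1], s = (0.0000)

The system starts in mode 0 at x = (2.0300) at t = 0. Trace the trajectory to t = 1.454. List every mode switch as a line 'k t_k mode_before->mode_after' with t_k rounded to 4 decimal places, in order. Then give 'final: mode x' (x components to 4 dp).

1 0.6491 0->1
final: 1 1.4417

Mode 0: guard c·x = -0.7883 hit at Δt = 0.6491 (t = 0.6491), x⁻ = (0.7883) → reset → x⁺ = (1.1210), jump to mode 1
Mode 1: flow for 0.8049 to horizon, guard not reached → x = (1.4417)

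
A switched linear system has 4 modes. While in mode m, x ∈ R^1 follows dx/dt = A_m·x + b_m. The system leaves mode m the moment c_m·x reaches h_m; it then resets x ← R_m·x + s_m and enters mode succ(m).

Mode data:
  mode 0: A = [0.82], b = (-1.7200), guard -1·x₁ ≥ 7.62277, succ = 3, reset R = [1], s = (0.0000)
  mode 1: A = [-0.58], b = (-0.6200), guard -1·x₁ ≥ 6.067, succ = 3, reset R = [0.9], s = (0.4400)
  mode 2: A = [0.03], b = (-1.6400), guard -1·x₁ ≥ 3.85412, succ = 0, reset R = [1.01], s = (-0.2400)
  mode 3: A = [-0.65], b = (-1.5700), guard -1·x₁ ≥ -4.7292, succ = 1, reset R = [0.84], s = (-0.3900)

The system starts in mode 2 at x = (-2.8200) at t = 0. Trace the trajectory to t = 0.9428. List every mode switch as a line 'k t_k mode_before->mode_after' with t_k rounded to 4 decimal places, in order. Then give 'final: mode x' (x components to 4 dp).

Mode 2: guard c·x = 3.8541 hit at Δt = 0.5943 (t = 0.5943), x⁻ = (-3.8541) → reset → x⁺ = (-4.1327), jump to mode 0
Mode 0: flow for 0.3485 to horizon, guard not reached → x = (-6.1935)

1 0.5943 2->0
final: 0 -6.1935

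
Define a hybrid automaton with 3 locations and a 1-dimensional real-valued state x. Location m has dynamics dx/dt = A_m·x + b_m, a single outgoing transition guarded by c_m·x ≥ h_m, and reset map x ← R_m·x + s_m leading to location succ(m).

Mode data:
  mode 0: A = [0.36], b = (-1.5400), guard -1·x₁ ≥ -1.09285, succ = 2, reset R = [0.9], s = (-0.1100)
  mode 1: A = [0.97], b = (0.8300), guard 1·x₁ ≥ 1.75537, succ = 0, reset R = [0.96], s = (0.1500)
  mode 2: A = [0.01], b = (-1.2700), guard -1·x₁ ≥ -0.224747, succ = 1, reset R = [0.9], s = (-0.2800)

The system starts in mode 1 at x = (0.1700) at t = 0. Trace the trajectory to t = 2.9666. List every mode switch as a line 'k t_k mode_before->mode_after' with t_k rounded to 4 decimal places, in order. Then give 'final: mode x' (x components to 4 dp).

1 0.9633 1->0
2 1.7004 0->2
3 2.2135 2->1
final: 1 0.7594

Mode 1: guard c·x = 1.7554 hit at Δt = 0.9633 (t = 0.9633), x⁻ = (1.7554) → reset → x⁺ = (1.8352), jump to mode 0
Mode 0: guard c·x = -1.0929 hit at Δt = 0.7371 (t = 1.7004), x⁻ = (1.0929) → reset → x⁺ = (0.8736), jump to mode 2
Mode 2: guard c·x = -0.2247 hit at Δt = 0.5131 (t = 2.2135), x⁻ = (0.2247) → reset → x⁺ = (-0.0777), jump to mode 1
Mode 1: flow for 0.7531 to horizon, guard not reached → x = (0.7594)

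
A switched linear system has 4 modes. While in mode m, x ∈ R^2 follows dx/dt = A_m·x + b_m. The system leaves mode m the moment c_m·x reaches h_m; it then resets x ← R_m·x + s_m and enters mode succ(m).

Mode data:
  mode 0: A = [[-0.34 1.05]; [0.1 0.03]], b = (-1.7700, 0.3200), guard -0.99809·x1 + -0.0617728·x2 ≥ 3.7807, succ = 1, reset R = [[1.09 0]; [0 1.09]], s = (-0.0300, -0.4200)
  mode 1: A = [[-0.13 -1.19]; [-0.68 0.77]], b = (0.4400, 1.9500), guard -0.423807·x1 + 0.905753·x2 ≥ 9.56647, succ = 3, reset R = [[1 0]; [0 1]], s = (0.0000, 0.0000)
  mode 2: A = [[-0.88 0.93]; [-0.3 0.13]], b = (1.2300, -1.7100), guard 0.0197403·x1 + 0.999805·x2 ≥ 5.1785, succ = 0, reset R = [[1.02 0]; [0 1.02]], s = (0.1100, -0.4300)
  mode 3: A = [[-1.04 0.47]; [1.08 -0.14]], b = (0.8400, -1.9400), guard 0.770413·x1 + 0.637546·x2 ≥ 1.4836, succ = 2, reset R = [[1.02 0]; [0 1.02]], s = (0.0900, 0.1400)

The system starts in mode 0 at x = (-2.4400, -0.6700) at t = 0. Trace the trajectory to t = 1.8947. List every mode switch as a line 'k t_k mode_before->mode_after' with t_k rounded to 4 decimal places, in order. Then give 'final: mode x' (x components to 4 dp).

Mode 0: guard c·x = 3.7807 hit at Δt = 0.9286 (t = 0.9286), x⁻ = (-3.7457, -0.6817) → reset → x⁺ = (-4.1129, -1.1630), jump to mode 1
Mode 1: flow for 0.9661 to horizon, guard not reached → x = (-4.4870, 4.0537)

1 0.9286 0->1
final: 1 -4.4870 4.0537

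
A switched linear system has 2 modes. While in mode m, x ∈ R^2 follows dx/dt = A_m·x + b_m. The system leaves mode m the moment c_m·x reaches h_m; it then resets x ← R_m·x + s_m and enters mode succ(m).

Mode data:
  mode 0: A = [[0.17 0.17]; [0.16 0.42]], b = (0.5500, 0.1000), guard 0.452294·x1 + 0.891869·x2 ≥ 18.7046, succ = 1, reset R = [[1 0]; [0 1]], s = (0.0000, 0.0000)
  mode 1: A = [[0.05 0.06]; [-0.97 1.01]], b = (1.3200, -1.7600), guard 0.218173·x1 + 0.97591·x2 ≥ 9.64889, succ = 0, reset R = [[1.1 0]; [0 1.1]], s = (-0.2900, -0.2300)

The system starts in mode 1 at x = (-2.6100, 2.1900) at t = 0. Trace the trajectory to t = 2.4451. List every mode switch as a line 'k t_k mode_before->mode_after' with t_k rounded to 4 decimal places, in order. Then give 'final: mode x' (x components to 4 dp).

1 1.5082 1->0
final: 0 2.1685 16.0944

Mode 1: guard c·x = 9.6489 hit at Δt = 1.5082 (t = 1.5082), x⁻ = (-0.2443, 9.9417) → reset → x⁺ = (-0.5587, 10.7059), jump to mode 0
Mode 0: flow for 0.9369 to horizon, guard not reached → x = (2.1685, 16.0944)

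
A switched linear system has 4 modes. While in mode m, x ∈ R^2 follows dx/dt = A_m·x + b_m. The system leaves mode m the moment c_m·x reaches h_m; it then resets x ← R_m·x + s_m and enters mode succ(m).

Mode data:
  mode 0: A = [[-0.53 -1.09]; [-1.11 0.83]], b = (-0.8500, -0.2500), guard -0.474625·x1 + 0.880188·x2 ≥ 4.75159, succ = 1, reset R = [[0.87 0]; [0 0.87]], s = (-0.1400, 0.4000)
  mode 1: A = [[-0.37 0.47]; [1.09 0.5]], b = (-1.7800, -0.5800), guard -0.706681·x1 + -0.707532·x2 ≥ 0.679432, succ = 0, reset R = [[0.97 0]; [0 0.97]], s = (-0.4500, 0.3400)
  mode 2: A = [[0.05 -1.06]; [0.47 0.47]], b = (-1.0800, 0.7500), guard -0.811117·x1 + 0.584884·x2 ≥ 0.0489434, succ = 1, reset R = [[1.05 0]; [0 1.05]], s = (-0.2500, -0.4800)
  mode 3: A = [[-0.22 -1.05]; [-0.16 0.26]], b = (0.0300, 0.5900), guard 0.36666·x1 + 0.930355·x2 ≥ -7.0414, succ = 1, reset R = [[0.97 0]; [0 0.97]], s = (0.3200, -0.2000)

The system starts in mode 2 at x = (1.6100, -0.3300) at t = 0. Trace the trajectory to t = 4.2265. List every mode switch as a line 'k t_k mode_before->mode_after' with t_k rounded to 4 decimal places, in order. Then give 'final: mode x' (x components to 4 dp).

Mode 2: guard c·x = 0.0489 hit at Δt = 0.8261 (t = 0.8261), x⁻ = (0.5457, 0.8405) → reset → x⁺ = (0.3230, 0.4026), jump to mode 1
Mode 1: guard c·x = 0.6794 hit at Δt = 0.7236 (t = 1.5497), x⁻ = (-0.8203, -0.1410) → reset → x⁺ = (-1.2457, 0.2033), jump to mode 0
Mode 0: guard c·x = 4.7516 hit at Δt = 1.1553 (t = 2.7050), x⁻ = (-3.0190, 3.7704) → reset → x⁺ = (-2.7665, 3.6803), jump to mode 1
Mode 1: guard c·x = 0.6794 hit at Δt = 1.1779 (t = 3.8829), x⁻ = (-2.3569, 1.3937) → reset → x⁺ = (-2.7362, 1.6919), jump to mode 0
Mode 0: flow for 0.3436 to horizon, guard not reached → x = (-3.4207, 3.4822)

1 0.8261 2->1
2 1.5497 1->0
3 2.7050 0->1
4 3.8829 1->0
final: 0 -3.4207 3.4822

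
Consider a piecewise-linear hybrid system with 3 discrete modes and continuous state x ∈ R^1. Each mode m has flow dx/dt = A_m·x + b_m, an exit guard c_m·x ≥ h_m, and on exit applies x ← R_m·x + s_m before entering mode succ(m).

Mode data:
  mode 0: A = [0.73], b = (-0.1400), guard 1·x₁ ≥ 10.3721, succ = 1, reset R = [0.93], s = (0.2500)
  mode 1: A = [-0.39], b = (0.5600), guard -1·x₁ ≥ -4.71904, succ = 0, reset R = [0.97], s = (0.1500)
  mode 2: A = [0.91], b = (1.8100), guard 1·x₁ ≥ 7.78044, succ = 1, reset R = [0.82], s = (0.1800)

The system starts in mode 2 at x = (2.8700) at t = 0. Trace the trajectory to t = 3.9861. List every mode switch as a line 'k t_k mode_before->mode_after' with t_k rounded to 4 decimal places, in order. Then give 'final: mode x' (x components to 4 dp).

Mode 2: guard c·x = 7.7804 hit at Δt = 0.7675 (t = 0.7675), x⁻ = (7.7804) → reset → x⁺ = (6.5600), jump to mode 1
Mode 1: guard c·x = -4.7190 hit at Δt = 1.1414 (t = 1.9089), x⁻ = (4.7190) → reset → x⁺ = (4.7275), jump to mode 0
Mode 0: guard c·x = 10.3721 hit at Δt = 1.1075 (t = 3.0164), x⁻ = (10.3721) → reset → x⁺ = (9.8961), jump to mode 1
Mode 1: flow for 0.9697 to horizon, guard not reached → x = (7.2320)

1 0.7675 2->1
2 1.9089 1->0
3 3.0164 0->1
final: 1 7.2320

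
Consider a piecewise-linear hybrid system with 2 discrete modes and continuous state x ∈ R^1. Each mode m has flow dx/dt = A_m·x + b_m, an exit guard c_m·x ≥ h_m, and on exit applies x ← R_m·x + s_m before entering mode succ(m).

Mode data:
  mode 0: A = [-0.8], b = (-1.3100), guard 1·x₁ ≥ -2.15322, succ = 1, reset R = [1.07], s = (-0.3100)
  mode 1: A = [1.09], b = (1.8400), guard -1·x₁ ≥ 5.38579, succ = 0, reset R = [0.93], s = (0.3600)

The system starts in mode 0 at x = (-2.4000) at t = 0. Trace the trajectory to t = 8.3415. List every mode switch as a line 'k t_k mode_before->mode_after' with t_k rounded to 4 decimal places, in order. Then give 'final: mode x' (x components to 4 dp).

1 0.4888 0->1
2 1.7592 1->0
3 3.9649 0->1
4 5.2353 1->0
5 7.4410 0->1
final: 1 -4.1589

Mode 0: guard c·x = -2.1532 hit at Δt = 0.4888 (t = 0.4888), x⁻ = (-2.1532) → reset → x⁺ = (-2.6139), jump to mode 1
Mode 1: guard c·x = 5.3858 hit at Δt = 1.2704 (t = 1.7592), x⁻ = (-5.3858) → reset → x⁺ = (-4.6488), jump to mode 0
Mode 0: guard c·x = -2.1532 hit at Δt = 2.2057 (t = 3.9649), x⁻ = (-2.1532) → reset → x⁺ = (-2.6139), jump to mode 1
Mode 1: guard c·x = 5.3858 hit at Δt = 1.2704 (t = 5.2353), x⁻ = (-5.3858) → reset → x⁺ = (-4.6488), jump to mode 0
Mode 0: guard c·x = -2.1532 hit at Δt = 2.2057 (t = 7.4410), x⁻ = (-2.1532) → reset → x⁺ = (-2.6139), jump to mode 1
Mode 1: flow for 0.9005 to horizon, guard not reached → x = (-4.1589)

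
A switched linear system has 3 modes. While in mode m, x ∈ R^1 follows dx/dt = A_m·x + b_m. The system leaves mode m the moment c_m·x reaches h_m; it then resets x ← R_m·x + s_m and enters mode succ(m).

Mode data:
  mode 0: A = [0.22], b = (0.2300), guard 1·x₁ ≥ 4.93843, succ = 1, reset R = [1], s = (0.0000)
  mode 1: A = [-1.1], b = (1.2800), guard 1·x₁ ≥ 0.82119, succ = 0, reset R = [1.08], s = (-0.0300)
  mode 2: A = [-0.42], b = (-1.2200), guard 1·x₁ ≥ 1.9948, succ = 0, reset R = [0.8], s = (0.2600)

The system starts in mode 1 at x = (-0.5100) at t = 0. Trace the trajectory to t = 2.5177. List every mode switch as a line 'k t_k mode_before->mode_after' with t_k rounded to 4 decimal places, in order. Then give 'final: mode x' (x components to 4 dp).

1 1.4424 1->0
final: 0 1.3646

Mode 1: guard c·x = 0.8212 hit at Δt = 1.4424 (t = 1.4424), x⁻ = (0.8212) → reset → x⁺ = (0.8569), jump to mode 0
Mode 0: flow for 1.0753 to horizon, guard not reached → x = (1.3646)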